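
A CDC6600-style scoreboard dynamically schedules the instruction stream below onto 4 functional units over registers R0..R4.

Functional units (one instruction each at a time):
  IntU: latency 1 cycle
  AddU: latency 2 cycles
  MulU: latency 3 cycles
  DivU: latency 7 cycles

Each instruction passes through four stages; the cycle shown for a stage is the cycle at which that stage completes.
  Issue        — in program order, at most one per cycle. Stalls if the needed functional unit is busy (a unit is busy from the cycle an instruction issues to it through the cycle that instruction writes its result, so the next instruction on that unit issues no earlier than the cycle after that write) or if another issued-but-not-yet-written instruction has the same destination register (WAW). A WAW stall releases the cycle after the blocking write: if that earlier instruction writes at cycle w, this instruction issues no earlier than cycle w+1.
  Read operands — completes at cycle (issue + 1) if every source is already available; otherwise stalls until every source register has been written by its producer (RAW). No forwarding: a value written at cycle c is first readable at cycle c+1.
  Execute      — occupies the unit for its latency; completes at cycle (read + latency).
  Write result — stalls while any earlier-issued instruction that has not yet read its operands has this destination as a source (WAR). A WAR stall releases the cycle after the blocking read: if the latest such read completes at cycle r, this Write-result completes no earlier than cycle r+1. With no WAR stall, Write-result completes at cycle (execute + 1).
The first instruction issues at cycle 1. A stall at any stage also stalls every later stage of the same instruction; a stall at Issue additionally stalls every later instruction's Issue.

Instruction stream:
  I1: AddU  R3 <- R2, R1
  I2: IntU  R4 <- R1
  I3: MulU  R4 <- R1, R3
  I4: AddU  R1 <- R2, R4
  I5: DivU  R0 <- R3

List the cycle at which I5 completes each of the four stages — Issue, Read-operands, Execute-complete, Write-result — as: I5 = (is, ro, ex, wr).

t=1  I1 dispatched to AddU
t=2  I1 operands ready · I2 dispatched to IntU
t=3  I2 operands ready
t=4  I1 complete · I2 complete
t=5  R3←I1 · R4←I2
t=6  I3 dispatched to MulU
t=7  I3 operands ready · I4 dispatched to AddU
t=8  I5 dispatched to DivU
t=9  I5 operands ready
t=10  I3 complete
t=11  R4←I3
t=12  I4 operands ready
t=14  I4 complete
t=15  R1←I4
t=16  I5 complete
t=17  R0←I5

I5 = (8, 9, 16, 17)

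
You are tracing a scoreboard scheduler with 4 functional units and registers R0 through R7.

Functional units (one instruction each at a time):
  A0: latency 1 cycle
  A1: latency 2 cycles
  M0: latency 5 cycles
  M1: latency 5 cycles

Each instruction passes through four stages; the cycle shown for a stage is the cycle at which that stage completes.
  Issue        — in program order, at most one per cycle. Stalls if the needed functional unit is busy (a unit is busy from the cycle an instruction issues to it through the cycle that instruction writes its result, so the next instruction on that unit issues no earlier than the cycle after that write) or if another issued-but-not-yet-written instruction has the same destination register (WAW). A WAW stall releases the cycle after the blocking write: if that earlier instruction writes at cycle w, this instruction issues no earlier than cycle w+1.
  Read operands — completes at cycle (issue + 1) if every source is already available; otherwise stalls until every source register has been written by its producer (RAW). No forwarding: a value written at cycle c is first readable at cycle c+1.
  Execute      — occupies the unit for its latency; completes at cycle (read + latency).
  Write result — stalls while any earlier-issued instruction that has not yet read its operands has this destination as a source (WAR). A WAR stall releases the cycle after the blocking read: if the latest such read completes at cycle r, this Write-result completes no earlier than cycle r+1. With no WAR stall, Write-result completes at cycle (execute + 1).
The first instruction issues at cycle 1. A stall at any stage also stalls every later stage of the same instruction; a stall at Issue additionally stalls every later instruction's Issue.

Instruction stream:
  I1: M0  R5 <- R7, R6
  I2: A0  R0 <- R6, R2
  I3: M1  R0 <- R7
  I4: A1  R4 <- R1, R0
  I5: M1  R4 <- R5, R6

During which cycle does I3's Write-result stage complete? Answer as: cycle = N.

cycle = 13

I1  is:1  ro:2  ex:7  wr:8
I2  is:2  ro:3  ex:4  wr:5
I3  is:6  ro:7  ex:12  wr:13  — WAW R0: wait I2 write@5
I4  is:7  ro:14  ex:16  wr:17  — RAW R0: wait I3 write@13
I5  is:18  ro:19  ex:24  wr:25  — WAW R4: wait I4 write@17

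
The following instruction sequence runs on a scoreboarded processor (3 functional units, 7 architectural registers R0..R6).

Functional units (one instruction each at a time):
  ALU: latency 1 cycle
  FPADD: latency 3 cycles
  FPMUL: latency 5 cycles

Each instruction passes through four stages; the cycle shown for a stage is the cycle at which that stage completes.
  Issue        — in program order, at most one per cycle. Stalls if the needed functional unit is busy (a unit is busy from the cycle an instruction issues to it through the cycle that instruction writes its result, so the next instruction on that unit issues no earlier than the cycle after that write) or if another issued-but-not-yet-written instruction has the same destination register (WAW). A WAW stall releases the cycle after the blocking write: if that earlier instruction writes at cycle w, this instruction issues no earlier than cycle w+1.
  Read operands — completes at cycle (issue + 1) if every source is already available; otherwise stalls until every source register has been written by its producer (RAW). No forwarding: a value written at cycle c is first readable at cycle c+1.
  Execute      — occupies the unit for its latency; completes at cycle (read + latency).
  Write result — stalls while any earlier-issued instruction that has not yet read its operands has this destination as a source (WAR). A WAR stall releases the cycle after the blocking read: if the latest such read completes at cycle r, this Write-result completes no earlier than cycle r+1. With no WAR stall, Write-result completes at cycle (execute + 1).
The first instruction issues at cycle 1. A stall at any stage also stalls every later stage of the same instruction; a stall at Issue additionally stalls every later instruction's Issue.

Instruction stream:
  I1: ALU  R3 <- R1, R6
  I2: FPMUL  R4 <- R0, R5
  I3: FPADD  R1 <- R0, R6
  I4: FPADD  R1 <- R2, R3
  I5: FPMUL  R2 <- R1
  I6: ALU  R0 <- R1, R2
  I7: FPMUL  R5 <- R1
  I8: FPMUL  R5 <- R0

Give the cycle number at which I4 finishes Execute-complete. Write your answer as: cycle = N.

[I1] 1/2/3/4
[I2] 2/3/8/9
[I3] 3/4/7/8
[I4] 9/10/13/14  (struct: FPADD busy until I3 writes@8)
[I5] 10/15/20/21  (RAW R1: wait I4 write@14)
[I6] 11/22/23/24  (RAW R2: wait I5 write@21)
[I7] 22/23/28/29  (struct: FPMUL busy until I5 writes@21)
[I8] 30/31/36/37  (struct: FPMUL busy until I7 writes@29)

cycle = 13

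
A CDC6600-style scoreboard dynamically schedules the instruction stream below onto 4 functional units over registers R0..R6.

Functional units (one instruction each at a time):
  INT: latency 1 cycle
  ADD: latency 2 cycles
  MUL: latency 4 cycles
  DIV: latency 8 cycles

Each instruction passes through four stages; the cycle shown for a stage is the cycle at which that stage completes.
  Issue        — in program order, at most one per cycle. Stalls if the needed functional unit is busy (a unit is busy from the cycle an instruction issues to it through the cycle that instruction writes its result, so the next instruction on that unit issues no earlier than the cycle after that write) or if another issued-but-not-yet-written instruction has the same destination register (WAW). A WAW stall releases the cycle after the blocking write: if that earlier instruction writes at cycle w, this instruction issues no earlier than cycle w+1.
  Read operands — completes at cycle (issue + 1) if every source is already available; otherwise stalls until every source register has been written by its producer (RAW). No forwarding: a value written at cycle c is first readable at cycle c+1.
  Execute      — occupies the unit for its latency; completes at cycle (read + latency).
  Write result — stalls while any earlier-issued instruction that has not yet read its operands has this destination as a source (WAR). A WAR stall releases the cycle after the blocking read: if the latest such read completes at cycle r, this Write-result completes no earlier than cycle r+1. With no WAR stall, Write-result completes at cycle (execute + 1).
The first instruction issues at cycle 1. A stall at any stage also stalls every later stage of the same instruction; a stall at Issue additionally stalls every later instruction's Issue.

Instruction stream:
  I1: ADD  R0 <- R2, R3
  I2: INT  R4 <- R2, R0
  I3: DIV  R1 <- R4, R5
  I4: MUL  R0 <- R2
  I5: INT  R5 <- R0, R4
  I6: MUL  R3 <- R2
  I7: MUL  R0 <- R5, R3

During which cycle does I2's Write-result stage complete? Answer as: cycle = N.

cycle = 8

1) issue 1, read 2, done 4, write 5
2) issue 2, read 6, done 7, write 8  <RAW R0: wait I1 write@5>
3) issue 3, read 9, done 17, write 18  <RAW R4: wait I2 write@8>
4) issue 6, read 7, done 11, write 12  <WAW R0: wait I1 write@5>
5) issue 9, read 13, done 14, write 15  <struct: INT busy until I2 writes@8 / RAW R0: wait I4 write@12>
6) issue 13, read 14, done 18, write 19  <struct: MUL busy until I4 writes@12>
7) issue 20, read 21, done 25, write 26  <struct: MUL busy until I6 writes@19>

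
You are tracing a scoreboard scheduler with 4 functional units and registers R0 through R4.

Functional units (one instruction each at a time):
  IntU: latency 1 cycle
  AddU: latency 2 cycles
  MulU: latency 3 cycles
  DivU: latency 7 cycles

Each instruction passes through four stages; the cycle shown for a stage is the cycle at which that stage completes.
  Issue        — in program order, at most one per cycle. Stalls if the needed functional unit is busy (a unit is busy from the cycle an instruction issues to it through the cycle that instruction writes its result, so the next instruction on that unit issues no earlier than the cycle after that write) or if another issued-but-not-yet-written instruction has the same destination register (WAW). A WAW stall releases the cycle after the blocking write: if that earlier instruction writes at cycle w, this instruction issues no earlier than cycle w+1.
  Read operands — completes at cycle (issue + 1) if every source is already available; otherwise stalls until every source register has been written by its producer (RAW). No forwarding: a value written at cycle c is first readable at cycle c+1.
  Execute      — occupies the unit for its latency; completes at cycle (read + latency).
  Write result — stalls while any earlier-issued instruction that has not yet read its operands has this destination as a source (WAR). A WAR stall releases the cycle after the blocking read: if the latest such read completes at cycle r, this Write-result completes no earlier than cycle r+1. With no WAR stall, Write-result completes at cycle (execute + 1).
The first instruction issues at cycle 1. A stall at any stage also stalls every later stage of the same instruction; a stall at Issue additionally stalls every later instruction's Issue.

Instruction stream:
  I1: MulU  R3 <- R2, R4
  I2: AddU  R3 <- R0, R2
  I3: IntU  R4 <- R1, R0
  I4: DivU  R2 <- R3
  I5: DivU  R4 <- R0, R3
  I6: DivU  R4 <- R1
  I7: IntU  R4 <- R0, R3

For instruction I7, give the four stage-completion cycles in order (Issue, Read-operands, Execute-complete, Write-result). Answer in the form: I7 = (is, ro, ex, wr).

t=1  I1→MulU
t=2  I1 RO
t=5  I1 EX
t=6  I1 WR R3
t=7  I2→AddU
t=8  I2 RO | I3→IntU
t=9  I3 RO | I4→DivU
t=10  I2 EX | I3 EX
t=11  I2 WR R3 | I3 WR R4
t=12  I4 RO
t=19  I4 EX
t=20  I4 WR R2
t=21  I5→DivU
t=22  I5 RO
t=29  I5 EX
t=30  I5 WR R4
t=31  I6→DivU
t=32  I6 RO
t=39  I6 EX
t=40  I6 WR R4
t=41  I7→IntU
t=42  I7 RO
t=43  I7 EX
t=44  I7 WR R4

I7 = (41, 42, 43, 44)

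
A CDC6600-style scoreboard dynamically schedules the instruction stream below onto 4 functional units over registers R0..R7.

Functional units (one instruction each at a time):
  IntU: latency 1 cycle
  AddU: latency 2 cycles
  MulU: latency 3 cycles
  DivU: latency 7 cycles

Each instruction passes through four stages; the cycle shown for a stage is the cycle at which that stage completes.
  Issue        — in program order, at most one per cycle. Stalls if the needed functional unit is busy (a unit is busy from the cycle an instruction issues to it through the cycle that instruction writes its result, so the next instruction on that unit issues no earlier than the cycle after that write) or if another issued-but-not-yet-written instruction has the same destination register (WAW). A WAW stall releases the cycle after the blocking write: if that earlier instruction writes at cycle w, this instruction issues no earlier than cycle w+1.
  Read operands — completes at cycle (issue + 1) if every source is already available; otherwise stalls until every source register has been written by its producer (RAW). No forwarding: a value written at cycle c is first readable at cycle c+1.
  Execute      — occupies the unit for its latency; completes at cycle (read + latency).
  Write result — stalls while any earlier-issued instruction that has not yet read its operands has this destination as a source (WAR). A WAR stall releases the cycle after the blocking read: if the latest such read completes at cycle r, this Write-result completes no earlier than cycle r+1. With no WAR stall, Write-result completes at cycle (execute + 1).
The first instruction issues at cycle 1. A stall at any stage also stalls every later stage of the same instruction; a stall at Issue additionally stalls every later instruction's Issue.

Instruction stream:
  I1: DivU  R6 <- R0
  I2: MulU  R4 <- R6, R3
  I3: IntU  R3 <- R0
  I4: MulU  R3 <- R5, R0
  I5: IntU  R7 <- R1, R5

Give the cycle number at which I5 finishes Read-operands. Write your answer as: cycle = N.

I1 -> (1, 2, 9, 10)
I2 -> (2, 11, 14, 15)  // RAW R6: wait I1 write@10
I3 -> (3, 4, 5, 12)  // WAR R3: wait I2 read@11
I4 -> (16, 17, 20, 21)  // struct: MulU busy until I2 writes@15
I5 -> (17, 18, 19, 20)

cycle = 18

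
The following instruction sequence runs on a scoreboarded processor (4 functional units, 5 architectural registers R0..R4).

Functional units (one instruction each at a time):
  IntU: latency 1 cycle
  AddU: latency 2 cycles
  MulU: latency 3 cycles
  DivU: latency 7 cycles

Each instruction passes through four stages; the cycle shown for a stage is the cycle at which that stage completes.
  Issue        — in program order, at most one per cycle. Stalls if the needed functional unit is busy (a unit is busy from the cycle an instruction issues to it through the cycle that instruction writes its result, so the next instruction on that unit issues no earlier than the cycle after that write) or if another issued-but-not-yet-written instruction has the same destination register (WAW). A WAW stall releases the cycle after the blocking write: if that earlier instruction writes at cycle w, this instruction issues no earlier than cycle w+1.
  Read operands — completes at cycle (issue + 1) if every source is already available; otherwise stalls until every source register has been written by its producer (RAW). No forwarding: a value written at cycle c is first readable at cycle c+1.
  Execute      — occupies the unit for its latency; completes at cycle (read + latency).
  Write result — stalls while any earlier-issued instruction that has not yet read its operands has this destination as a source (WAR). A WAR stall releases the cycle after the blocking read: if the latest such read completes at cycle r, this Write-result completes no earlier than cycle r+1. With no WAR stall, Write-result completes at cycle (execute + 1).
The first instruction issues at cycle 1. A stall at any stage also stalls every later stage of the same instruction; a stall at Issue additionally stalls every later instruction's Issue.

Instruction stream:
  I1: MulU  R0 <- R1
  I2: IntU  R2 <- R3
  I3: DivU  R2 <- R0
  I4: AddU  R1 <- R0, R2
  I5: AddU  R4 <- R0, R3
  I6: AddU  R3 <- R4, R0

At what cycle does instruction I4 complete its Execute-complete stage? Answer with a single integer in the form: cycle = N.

[1] I1 dispatched to MulU
[2] I1 operands ready | I2 dispatched to IntU
[3] I2 operands ready
[4] I2 complete
[5] I1 complete | R2←I2
[6] R0←I1 | I3 dispatched to DivU
[7] I3 operands ready | I4 dispatched to AddU
[14] I3 complete
[15] R2←I3
[16] I4 operands ready
[18] I4 complete
[19] R1←I4
[20] I5 dispatched to AddU
[21] I5 operands ready
[23] I5 complete
[24] R4←I5
[25] I6 dispatched to AddU
[26] I6 operands ready
[28] I6 complete
[29] R3←I6

cycle = 18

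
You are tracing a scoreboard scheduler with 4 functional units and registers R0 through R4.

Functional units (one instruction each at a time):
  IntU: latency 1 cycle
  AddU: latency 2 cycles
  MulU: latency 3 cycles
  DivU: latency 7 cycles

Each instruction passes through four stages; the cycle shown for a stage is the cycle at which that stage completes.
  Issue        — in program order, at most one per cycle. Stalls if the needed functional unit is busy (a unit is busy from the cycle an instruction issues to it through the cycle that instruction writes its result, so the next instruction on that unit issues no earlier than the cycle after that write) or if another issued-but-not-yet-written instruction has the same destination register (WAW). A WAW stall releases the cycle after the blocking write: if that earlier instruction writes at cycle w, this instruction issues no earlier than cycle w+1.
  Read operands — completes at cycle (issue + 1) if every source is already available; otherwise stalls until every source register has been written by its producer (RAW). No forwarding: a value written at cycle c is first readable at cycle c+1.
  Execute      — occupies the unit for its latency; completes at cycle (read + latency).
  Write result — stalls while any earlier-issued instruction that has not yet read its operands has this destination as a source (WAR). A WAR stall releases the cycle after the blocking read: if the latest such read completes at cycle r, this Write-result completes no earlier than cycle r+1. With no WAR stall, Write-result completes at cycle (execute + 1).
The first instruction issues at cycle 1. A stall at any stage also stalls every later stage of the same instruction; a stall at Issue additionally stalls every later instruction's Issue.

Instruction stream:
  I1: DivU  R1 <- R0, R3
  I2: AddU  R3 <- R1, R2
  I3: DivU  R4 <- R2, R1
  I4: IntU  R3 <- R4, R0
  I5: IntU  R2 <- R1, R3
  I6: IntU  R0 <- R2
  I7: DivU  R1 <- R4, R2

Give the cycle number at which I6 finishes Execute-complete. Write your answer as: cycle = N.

cycle = 30

cycle 1: I1 issues→DivU
cycle 2: I1 reads, I2 issues→AddU
cycle 9: I1 exec-done
cycle 10: I1 writes R1
cycle 11: I2 reads, I3 issues→DivU
cycle 12: I3 reads
cycle 13: I2 exec-done
cycle 14: I2 writes R3
cycle 15: I4 issues→IntU
cycle 19: I3 exec-done
cycle 20: I3 writes R4
cycle 21: I4 reads
cycle 22: I4 exec-done
cycle 23: I4 writes R3
cycle 24: I5 issues→IntU
cycle 25: I5 reads
cycle 26: I5 exec-done
cycle 27: I5 writes R2
cycle 28: I6 issues→IntU
cycle 29: I6 reads, I7 issues→DivU
cycle 30: I6 exec-done, I7 reads
cycle 31: I6 writes R0
cycle 37: I7 exec-done
cycle 38: I7 writes R1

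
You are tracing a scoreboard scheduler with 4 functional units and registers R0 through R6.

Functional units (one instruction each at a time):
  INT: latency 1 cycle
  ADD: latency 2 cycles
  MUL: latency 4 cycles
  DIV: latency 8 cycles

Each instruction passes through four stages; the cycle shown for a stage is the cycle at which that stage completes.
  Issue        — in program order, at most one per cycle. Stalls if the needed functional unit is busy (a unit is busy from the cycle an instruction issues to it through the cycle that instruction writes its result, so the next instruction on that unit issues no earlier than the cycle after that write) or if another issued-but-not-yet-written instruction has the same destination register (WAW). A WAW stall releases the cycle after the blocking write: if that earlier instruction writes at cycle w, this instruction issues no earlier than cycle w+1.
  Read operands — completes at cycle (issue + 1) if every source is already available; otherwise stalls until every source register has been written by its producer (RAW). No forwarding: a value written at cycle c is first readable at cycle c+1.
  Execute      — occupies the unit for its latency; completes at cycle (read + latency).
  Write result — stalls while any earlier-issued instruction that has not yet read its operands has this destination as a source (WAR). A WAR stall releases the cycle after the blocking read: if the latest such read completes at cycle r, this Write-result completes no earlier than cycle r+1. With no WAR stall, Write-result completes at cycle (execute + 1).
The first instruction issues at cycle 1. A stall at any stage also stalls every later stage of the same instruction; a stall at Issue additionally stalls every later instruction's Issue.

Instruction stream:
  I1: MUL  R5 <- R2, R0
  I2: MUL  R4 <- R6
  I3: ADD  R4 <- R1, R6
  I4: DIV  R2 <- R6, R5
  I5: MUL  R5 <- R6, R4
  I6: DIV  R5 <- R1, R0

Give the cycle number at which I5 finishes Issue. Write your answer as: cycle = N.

I1 -> (1, 2, 6, 7)
I2 -> (8, 9, 13, 14)  // struct: MUL busy until I1 writes@7
I3 -> (15, 16, 18, 19)  // WAW R4: wait I2 write@14
I4 -> (16, 17, 25, 26)
I5 -> (17, 20, 24, 25)  // RAW R4: wait I3 write@19
I6 -> (27, 28, 36, 37)  // struct: DIV busy until I4 writes@26

cycle = 17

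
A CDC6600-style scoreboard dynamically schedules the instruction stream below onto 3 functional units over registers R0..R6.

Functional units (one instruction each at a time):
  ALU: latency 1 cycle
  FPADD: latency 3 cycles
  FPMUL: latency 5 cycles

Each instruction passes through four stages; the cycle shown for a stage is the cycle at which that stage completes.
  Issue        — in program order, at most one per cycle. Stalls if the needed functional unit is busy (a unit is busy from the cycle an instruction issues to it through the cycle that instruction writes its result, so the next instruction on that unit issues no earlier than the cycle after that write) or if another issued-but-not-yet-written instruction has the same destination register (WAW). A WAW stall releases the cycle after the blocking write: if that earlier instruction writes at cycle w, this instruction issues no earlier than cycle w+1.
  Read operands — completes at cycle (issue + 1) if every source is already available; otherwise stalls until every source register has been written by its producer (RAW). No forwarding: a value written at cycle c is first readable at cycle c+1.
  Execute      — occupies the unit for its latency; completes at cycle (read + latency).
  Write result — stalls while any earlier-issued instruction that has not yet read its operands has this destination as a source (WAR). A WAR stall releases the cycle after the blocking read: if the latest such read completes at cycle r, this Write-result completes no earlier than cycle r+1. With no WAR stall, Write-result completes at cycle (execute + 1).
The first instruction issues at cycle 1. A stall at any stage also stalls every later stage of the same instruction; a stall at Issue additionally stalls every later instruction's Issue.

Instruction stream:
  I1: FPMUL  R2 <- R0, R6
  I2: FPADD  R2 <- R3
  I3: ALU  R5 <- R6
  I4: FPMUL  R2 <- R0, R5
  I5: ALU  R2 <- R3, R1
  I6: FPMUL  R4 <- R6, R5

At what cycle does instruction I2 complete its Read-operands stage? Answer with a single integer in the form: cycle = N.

I1 -> (1, 2, 7, 8)
I2 -> (9, 10, 13, 14)  // WAW R2: wait I1 write@8
I3 -> (10, 11, 12, 13)
I4 -> (15, 16, 21, 22)  // WAW R2: wait I2 write@14
I5 -> (23, 24, 25, 26)  // WAW R2: wait I4 write@22
I6 -> (24, 25, 30, 31)

cycle = 10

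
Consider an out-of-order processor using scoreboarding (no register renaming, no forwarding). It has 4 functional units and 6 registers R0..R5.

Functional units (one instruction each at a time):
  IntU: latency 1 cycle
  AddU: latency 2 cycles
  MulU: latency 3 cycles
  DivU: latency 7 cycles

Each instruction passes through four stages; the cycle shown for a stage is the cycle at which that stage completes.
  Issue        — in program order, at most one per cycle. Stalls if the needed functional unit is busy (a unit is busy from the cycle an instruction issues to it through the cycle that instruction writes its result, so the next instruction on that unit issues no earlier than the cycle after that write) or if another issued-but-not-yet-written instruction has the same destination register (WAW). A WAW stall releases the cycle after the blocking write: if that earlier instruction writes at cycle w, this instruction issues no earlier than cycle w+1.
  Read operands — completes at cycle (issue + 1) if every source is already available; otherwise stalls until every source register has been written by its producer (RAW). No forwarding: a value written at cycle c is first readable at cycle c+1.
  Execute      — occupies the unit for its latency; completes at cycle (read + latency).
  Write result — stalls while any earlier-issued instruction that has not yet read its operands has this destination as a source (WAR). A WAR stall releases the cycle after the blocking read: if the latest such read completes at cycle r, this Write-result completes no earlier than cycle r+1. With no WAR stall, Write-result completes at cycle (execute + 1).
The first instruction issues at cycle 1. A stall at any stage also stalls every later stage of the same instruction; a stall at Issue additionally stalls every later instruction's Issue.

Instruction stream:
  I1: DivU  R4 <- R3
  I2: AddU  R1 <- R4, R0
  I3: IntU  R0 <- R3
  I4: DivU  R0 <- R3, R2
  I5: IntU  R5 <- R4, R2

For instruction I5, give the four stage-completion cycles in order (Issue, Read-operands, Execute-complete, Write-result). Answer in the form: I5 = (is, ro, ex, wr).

I1  is:1  ro:2  ex:9  wr:10
I2  is:2  ro:11  ex:13  wr:14  — RAW R4: wait I1 write@10
I3  is:3  ro:4  ex:5  wr:12  — WAR R0: wait I2 read@11
I4  is:13  ro:14  ex:21  wr:22  — WAW R0: wait I3 write@12
I5  is:14  ro:15  ex:16  wr:17

I5 = (14, 15, 16, 17)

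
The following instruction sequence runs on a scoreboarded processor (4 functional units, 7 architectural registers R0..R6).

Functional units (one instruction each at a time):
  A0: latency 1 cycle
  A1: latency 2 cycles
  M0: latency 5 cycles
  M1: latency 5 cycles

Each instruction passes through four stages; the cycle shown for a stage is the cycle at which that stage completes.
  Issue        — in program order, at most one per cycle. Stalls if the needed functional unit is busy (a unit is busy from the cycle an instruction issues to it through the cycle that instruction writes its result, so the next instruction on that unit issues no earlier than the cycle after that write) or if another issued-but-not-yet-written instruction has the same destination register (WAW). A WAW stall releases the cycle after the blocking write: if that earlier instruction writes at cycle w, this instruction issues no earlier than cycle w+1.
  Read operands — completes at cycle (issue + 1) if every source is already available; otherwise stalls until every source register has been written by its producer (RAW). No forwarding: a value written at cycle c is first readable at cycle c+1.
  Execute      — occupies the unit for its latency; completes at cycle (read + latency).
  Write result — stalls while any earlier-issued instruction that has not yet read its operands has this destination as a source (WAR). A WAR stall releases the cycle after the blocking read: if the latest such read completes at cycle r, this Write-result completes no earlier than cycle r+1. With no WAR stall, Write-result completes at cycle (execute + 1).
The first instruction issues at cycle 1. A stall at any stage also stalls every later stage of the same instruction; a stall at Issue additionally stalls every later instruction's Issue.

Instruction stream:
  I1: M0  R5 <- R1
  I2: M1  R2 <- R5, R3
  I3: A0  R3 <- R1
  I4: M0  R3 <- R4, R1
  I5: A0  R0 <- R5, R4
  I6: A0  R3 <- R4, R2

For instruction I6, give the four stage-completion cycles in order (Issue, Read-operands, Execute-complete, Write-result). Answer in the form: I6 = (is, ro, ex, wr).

I6 = (19, 20, 21, 22)

[I1] 1/2/7/8
[I2] 2/9/14/15  (RAW R5: wait I1 write@8)
[I3] 3/4/5/10  (WAR R3: wait I2 read@9)
[I4] 11/12/17/18  (WAW R3: wait I3 write@10)
[I5] 12/13/14/15
[I6] 19/20/21/22  (WAW R3: wait I4 write@18)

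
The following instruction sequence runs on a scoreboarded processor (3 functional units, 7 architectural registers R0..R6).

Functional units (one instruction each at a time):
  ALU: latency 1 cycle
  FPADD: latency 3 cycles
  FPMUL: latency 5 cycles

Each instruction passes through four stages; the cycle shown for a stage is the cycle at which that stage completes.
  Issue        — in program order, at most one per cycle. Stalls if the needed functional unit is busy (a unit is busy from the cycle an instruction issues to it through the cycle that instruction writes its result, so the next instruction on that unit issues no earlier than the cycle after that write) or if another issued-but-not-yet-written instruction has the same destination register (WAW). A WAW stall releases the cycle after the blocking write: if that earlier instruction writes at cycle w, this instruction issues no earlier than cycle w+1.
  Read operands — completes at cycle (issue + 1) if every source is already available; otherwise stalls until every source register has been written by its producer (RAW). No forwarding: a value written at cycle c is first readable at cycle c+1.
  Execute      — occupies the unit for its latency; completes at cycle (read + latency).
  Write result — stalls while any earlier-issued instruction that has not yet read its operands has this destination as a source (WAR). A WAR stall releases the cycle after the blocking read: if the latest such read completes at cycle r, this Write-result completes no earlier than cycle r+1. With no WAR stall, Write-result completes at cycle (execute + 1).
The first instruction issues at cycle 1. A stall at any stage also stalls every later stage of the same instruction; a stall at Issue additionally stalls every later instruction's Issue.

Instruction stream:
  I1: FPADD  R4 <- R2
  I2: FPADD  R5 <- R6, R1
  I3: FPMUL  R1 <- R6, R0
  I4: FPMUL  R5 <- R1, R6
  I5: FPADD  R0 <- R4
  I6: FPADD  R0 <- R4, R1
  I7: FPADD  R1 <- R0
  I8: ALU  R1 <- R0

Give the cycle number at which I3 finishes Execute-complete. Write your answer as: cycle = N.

cycle = 14

1) issue 1, read 2, done 5, write 6
2) issue 7, read 8, done 11, write 12  <struct: FPADD busy until I1 writes@6>
3) issue 8, read 9, done 14, write 15
4) issue 16, read 17, done 22, write 23  <struct: FPMUL busy until I3 writes@15>
5) issue 17, read 18, done 21, write 22
6) issue 23, read 24, done 27, write 28  <struct: FPADD busy until I5 writes@22>
7) issue 29, read 30, done 33, write 34  <struct: FPADD busy until I6 writes@28>
8) issue 35, read 36, done 37, write 38  <WAW R1: wait I7 write@34>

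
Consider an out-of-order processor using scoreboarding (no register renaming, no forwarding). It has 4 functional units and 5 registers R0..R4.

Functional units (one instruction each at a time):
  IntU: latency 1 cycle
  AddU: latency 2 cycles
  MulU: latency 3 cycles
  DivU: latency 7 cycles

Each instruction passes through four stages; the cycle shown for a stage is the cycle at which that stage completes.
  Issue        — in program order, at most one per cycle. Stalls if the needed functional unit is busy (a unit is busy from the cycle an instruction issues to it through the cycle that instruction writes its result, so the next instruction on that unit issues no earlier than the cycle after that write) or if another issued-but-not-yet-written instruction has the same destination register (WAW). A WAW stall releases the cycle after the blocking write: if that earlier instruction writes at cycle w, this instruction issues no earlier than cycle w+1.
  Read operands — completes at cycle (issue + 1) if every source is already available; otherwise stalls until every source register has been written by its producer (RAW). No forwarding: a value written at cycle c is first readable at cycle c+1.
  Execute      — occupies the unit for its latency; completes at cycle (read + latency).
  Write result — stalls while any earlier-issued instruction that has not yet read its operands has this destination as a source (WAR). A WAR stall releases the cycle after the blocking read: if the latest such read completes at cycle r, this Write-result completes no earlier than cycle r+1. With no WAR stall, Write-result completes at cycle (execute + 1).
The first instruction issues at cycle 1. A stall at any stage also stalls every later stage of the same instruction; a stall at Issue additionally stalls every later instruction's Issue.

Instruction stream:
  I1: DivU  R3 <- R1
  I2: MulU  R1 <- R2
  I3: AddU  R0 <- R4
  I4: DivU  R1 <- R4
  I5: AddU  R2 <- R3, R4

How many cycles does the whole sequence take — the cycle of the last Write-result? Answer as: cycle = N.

1) issue 1, read 2, done 9, write 10
2) issue 2, read 3, done 6, write 7
3) issue 3, read 4, done 6, write 7
4) issue 11, read 12, done 19, write 20  <struct: DivU busy until I1 writes@10>
5) issue 12, read 13, done 15, write 16

cycle = 20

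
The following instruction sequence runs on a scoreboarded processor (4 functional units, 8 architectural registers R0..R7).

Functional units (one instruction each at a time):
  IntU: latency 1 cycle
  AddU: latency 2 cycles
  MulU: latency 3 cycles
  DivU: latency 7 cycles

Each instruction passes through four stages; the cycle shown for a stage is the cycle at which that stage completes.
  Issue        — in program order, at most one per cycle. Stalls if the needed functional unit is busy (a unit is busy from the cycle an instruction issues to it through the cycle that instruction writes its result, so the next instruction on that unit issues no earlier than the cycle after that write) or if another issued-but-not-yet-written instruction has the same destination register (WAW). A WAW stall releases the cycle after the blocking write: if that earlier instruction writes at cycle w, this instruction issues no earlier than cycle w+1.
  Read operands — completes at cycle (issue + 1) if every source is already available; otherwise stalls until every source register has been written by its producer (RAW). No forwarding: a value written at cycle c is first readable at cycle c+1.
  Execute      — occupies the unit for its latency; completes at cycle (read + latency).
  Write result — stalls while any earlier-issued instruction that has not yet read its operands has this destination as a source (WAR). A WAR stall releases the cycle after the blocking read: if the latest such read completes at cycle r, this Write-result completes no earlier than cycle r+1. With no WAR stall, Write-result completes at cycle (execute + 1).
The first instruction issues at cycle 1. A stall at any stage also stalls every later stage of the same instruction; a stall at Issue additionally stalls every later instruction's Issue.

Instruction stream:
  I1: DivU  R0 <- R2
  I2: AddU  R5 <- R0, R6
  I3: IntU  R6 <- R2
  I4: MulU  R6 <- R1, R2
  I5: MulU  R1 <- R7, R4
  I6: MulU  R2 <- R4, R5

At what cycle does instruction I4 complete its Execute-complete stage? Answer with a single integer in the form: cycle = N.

cycle = 17

c1: I1 dispatched to DivU
c2: I1 operands ready · I2 dispatched to AddU
c3: I3 dispatched to IntU
c4: I3 operands ready
c5: I3 complete
c9: I1 complete
c10: R0←I1
c11: I2 operands ready
c12: R6←I3
c13: I2 complete · I4 dispatched to MulU
c14: R5←I2 · I4 operands ready
c17: I4 complete
c18: R6←I4
c19: I5 dispatched to MulU
c20: I5 operands ready
c23: I5 complete
c24: R1←I5
c25: I6 dispatched to MulU
c26: I6 operands ready
c29: I6 complete
c30: R2←I6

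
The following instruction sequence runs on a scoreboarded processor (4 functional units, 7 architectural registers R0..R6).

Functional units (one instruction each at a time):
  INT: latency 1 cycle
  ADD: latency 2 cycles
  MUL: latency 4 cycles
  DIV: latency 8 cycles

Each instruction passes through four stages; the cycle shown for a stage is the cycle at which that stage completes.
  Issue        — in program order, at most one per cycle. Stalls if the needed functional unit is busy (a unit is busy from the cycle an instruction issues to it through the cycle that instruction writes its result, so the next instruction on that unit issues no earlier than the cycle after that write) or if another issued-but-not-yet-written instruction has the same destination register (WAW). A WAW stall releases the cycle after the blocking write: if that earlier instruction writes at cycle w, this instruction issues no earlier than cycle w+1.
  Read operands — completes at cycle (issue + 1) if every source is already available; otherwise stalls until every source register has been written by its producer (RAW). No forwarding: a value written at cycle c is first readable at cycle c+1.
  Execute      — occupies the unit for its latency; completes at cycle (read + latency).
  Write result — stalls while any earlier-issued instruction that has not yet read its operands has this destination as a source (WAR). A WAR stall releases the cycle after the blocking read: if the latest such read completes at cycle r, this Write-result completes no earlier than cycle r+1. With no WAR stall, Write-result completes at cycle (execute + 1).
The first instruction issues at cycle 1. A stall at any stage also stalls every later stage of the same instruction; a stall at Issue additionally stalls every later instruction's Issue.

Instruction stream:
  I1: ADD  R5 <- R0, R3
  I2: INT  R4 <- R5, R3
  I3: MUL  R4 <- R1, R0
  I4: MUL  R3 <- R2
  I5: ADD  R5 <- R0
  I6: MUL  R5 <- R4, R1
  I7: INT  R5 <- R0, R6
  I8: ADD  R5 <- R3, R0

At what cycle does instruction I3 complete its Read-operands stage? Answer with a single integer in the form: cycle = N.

[1] I1 dispatched to ADD
[2] I1 operands ready · I2 dispatched to INT
[4] I1 complete
[5] R5←I1
[6] I2 operands ready
[7] I2 complete
[8] R4←I2
[9] I3 dispatched to MUL
[10] I3 operands ready
[14] I3 complete
[15] R4←I3
[16] I4 dispatched to MUL
[17] I4 operands ready · I5 dispatched to ADD
[18] I5 operands ready
[20] I5 complete
[21] I4 complete · R5←I5
[22] R3←I4
[23] I6 dispatched to MUL
[24] I6 operands ready
[28] I6 complete
[29] R5←I6
[30] I7 dispatched to INT
[31] I7 operands ready
[32] I7 complete
[33] R5←I7
[34] I8 dispatched to ADD
[35] I8 operands ready
[37] I8 complete
[38] R5←I8

cycle = 10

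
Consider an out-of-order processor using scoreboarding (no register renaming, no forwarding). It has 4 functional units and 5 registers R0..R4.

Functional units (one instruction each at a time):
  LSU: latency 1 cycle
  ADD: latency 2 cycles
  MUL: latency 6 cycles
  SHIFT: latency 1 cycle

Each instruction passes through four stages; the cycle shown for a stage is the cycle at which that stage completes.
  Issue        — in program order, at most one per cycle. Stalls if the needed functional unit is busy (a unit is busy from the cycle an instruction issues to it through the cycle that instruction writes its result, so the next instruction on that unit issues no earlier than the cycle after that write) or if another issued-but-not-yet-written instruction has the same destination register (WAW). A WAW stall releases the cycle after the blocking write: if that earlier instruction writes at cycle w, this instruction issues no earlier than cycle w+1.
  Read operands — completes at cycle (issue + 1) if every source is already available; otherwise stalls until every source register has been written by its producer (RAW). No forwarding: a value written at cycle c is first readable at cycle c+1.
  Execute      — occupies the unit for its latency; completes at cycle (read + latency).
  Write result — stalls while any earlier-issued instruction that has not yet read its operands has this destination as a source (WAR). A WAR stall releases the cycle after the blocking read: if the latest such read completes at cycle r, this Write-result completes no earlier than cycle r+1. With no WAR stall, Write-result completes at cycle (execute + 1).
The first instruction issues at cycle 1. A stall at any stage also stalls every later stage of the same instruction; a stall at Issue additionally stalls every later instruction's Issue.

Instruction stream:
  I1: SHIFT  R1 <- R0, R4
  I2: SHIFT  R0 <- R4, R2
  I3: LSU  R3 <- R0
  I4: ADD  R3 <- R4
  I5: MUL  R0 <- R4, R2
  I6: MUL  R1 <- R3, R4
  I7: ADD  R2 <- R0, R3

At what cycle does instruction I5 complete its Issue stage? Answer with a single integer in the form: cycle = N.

cycle = 13

c1: I1→SHIFT
c2: I1 RO
c3: I1 EX
c4: I1 WR R1
c5: I2→SHIFT
c6: I2 RO, I3→LSU
c7: I2 EX
c8: I2 WR R0
c9: I3 RO
c10: I3 EX
c11: I3 WR R3
c12: I4→ADD
c13: I4 RO, I5→MUL
c14: I5 RO
c15: I4 EX
c16: I4 WR R3
c20: I5 EX
c21: I5 WR R0
c22: I6→MUL
c23: I6 RO, I7→ADD
c24: I7 RO
c26: I7 EX
c27: I7 WR R2
c29: I6 EX
c30: I6 WR R1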